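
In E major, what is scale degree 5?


Solution.
Major scale pattern: W-W-H-W-W-W-H (2-2-1-2-2-2-1 semitones)
Starting from E:
  E + 2 semitones → F#
  F# + 2 semitones → G#
  G# + 1 semitone → A
  A + 2 semitones → B
  B + 2 semitones → C#
  C# + 2 semitones → D#
  D# + 1 semitone → E
Scale: E F# G# A B C# D#
Degree 5 = B


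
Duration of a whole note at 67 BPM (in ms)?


Working:
One quarter-note beat = 60000 / BPM = 60000 / 67 ms
Whole note = 4 × quarter note
Duration = 4 × 60000 / 67 = 240000 / 67
= 3582.1 ms


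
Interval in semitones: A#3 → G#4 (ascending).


Working:
Absolute semitone position = octave×12 + chromatic position
A#3: 3×12 + 10 = 46
G#4: 4×12 + 8 = 56
Difference = 56 - 46 = 10
= 10 semitones


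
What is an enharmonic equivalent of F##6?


Reasoning:
Enharmonic notes sound the same pitch but are spelled with different letter names
F## and G name the same pitch class
= G6


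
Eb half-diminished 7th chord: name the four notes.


Reasoning:
Half-diminished 7th chord = root + minor 3rd + diminished 5th + minor 7th
Seventh chords stack in thirds, so the letter names are E-G-B-D
Root: Eb
Minor 3rd above Eb: Gb
Diminished 5th above Eb: Bbb
Minor 7th above Eb: Db
Chord = Eb Gb Bbb Db


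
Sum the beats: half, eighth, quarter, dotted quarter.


Beat values:
  half = 2 beats
  eighth = 0.5 beats
  quarter = 1 beat
  dotted quarter = 1.5 beats
Sum = 2 + 0.5 + 1 + 1.5
= 5 beats


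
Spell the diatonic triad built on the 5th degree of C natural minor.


Solution.
C natural minor scale: C D Eb F G Ab Bb
Diatonic triad on degree 5 stacks scale notes 5, 7, 2: G Bb D
G→Bb = 3 semitones; G→D = 7 semitones → minor triad
= G Bb D (minor)


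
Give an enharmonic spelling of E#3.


Step by step:
Enharmonic notes sound the same pitch but are spelled with different letter names
E# and F name the same pitch class
= F3


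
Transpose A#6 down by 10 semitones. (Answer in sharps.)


Let's work it out.
A#6: chromatic position 10 in octave 6 → absolute = 6×12 + 10 = 82
Transpose down 10: 82 - 10 = 72
72 = 6×12 + 0 → C in octave 6
Result = C6


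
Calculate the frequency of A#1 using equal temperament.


Let's work it out.
f = 440 × 2^(n/12) where n = semitones from A4
A#1: -35 semitones from A4
f = 440 × 2^(-35/12)
f = 58.27 Hz


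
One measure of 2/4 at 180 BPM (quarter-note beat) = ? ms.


Working:
Quarter-note beat duration = 60000 / 180 ms
Beats per measure (2/4) = 2
One measure = 2 × 60000 / 180 = 120000 / 180 ms
= 666.7 ms


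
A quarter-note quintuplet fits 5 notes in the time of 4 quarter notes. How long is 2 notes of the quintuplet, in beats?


Let's work it out.
Quintuplet: 5 notes occupy the space of 4 quarter notes
Space = 4 × 1 = 4 beats
Each quintuplet note = 4 / 5 = 4/5 beats
2 notes = 2 × 4/5 = 8/5
= 8/5 beats


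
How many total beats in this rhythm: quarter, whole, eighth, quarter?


Solution.
Beat values:
  quarter = 1 beat
  whole = 4 beats
  eighth = 0.5 beats
  quarter = 1 beat
Sum = 1 + 4 + 0.5 + 1
= 6.5 beats


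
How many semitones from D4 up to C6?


Working:
Absolute semitone position = octave×12 + chromatic position
D4: 4×12 + 2 = 50
C6: 6×12 + 0 = 72
Difference = 72 - 50 = 22
= 22 semitones


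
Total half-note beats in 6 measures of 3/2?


Step by step:
Time signature 3/2: the bottom number 2 means the half note gets one count
The top number 3 means 3 half-note beats per measure
Total = 3 × 6 measures
= 18 half-note beats


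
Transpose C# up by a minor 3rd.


Let's work it out.
minor 3rd: 3 letter names, 3 semitones
Letter: C + 2 → E
Pitch: C# + 3 semitones, spelled as an E → E
= E


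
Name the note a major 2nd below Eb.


Let's work it out.
A 2nd spans 2 letter names, so from E we land on D
A major 2nd = 2 semitones below Eb
Spell D at that pitch: Db
= Db


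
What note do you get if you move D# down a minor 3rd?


Solution.
minor 3rd: 3 letter names, 3 semitones
Letter: D - 2 → B
Pitch: D# - 3 semitones, spelled as a B → B#
= B#


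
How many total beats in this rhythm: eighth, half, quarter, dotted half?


Working:
Beat values:
  eighth = 0.5 beats
  half = 2 beats
  quarter = 1 beat
  dotted half = 3 beats
Sum = 0.5 + 2 + 1 + 3
= 6.5 beats


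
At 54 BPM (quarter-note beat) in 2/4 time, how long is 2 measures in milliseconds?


Let's work it out.
Quarter-note beat duration = 60000 / 54 ms
Beats per measure (2/4) = 2
One measure = 2 × 60000 / 54 = 120000 / 54 ms
2 measures = 2 × 120000 / 54 = 240000 / 54
= 4444.4 ms


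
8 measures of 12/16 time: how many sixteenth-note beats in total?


Let's work it out.
Time signature 12/16: the bottom number 16 means the sixteenth note gets one count
The top number 12 means 12 sixteenth-note beats per measure
Total = 12 × 8 measures
= 96 sixteenth-note beats


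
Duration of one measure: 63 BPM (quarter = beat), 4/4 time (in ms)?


Quarter-note beat duration = 60000 / 63 ms
Beats per measure (4/4) = 4
One measure = 4 × 60000 / 63 = 240000 / 63 ms
= 3809.5 ms


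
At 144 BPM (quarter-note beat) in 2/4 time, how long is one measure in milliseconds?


Working:
Quarter-note beat duration = 60000 / 144 ms
Beats per measure (2/4) = 2
One measure = 2 × 60000 / 144 = 120000 / 144 ms
= 833.3 ms


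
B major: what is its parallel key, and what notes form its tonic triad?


Step by step:
Parallel keys share the same tonic but differ in mode
B major → parallel is B minor
Tonic triad of B minor = B D F#
= B minor; triad = B D F#


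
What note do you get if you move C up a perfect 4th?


perfect 4th: 4 letter names, 5 semitones
Letter: C + 3 → F
Pitch: C + 5 semitones, spelled as an F → F
= F


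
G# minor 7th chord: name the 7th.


Minor 7th chord = root + minor 3rd + perfect 5th + minor 7th
Seventh chords stack in thirds, so the letter names are G-B-D-F
Root: G#
Minor 3rd above G#: B
Perfect 5th above G#: D#
Minor 7th above G#: F#
The 7th = F#


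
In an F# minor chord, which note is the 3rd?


Working:
Minor triad = root + minor 3rd (3 semitones) + perfect 5th (7 semitones)
A triad on F# stacks thirds, so the chord tones use letter names F-A-C
Root: F#
Minor 3rd above F#: A
Perfect 5th above F#: C#
The 3rd = A


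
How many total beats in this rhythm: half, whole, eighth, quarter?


Beat values:
  half = 2 beats
  whole = 4 beats
  eighth = 0.5 beats
  quarter = 1 beat
Sum = 2 + 4 + 0.5 + 1
= 7.5 beats


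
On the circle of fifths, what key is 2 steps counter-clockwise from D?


Each counter-clockwise step moves down a perfect 5th (= up a perfect 4th)
From D: D → G → C
= C


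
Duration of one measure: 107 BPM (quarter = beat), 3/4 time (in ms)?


Quarter-note beat duration = 60000 / 107 ms
Beats per measure (3/4) = 3
One measure = 3 × 60000 / 107 = 180000 / 107 ms
= 1682.2 ms


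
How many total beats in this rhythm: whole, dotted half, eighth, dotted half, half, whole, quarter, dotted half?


Beat values:
  whole = 4 beats
  dotted half = 3 beats
  eighth = 0.5 beats
  dotted half = 3 beats
  half = 2 beats
  whole = 4 beats
  quarter = 1 beat
  dotted half = 3 beats
Sum = 4 + 3 + 0.5 + 3 + 2 + 4 + 1 + 3
= 20.5 beats


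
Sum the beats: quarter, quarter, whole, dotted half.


Solution.
Beat values:
  quarter = 1 beat
  quarter = 1 beat
  whole = 4 beats
  dotted half = 3 beats
Sum = 1 + 1 + 4 + 3
= 9 beats


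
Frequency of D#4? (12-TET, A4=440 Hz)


Working:
f = 440 × 2^(n/12) where n = semitones from A4
D#4: -6 semitones from A4
f = 440 × 2^(-6/12)
f = 311.13 Hz


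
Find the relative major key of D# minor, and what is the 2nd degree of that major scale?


The relative major shares the key signature and is a minor 3rd above the minor tonic
A minor 3rd above D# is F#
→ relative major of D# minor is F# major
F# major scale: F# G# A# B C# D# E#
= F# major; 2nd degree = G#


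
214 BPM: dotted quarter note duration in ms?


One quarter-note beat = 60000 / BPM = 60000 / 214 ms
Dotted quarter note = 3/2 × quarter note
Duration = 3/2 × 60000 / 214 = 90000 / 214
= 420.6 ms


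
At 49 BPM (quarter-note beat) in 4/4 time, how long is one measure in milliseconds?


Quarter-note beat duration = 60000 / 49 ms
Beats per measure (4/4) = 4
One measure = 4 × 60000 / 49 = 240000 / 49 ms
= 4898.0 ms


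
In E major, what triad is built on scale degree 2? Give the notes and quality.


E major scale: E F# G# A B C# D#
Diatonic triad on degree 2 stacks scale notes 2, 4, 6: F# A C#
F#→A = 3 semitones; F#→C# = 7 semitones → minor triad
= F# A C# (minor)


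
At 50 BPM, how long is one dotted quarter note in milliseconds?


Reasoning:
One quarter-note beat = 60000 / BPM = 60000 / 50 ms
Dotted quarter note = 3/2 × quarter note
Duration = 3/2 × 60000 / 50 = 90000 / 50
= 1800.0 ms


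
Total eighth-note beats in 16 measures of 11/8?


Solution.
Time signature 11/8: the bottom number 8 means the eighth note gets one count
The top number 11 means 11 eighth-note beats per measure
Total = 11 × 16 measures
= 176 eighth-note beats


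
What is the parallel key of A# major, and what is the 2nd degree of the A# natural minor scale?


Solution.
Parallel keys share the same tonic but differ in mode
A# major → parallel is A# minor
A# natural minor scale: A# B# C# D# E# F# G#
= A# minor; 2nd degree = B#


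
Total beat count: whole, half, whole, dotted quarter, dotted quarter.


Beat values:
  whole = 4 beats
  half = 2 beats
  whole = 4 beats
  dotted quarter = 1.5 beats
  dotted quarter = 1.5 beats
Sum = 4 + 2 + 4 + 1.5 + 1.5
= 13 beats


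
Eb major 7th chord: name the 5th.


Major 7th chord = root + major 3rd + perfect 5th + major 7th
Seventh chords stack in thirds, so the letter names are E-G-B-D
Root: Eb
Major 3rd above Eb: G
Perfect 5th above Eb: Bb
Major 7th above Eb: D
The 5th = Bb


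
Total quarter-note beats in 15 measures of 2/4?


Step by step:
Time signature 2/4: the bottom number 4 means the quarter note gets one count
The top number 2 means 2 quarter-note beats per measure
Total = 2 × 15 measures
= 30 quarter-note beats


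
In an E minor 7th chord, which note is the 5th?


Solution.
Minor 7th chord = root + minor 3rd + perfect 5th + minor 7th
Seventh chords stack in thirds, so the letter names are E-G-B-D
Root: E
Minor 3rd above E: G
Perfect 5th above E: B
Minor 7th above E: D
The 5th = B


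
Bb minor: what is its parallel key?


Let's work it out.
Parallel keys share the same tonic but differ in mode
Bb minor → parallel is Bb major
= Bb major


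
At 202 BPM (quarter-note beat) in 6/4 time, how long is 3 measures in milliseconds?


Quarter-note beat duration = 60000 / 202 ms
Beats per measure (6/4) = 6
One measure = 6 × 60000 / 202 = 360000 / 202 ms
3 measures = 3 × 360000 / 202 = 1080000 / 202
= 5346.5 ms


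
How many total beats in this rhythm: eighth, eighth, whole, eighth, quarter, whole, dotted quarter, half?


Reasoning:
Beat values:
  eighth = 0.5 beats
  eighth = 0.5 beats
  whole = 4 beats
  eighth = 0.5 beats
  quarter = 1 beat
  whole = 4 beats
  dotted quarter = 1.5 beats
  half = 2 beats
Sum = 0.5 + 0.5 + 4 + 0.5 + 1 + 4 + 1.5 + 2
= 14 beats


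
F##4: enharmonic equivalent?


Enharmonic notes sound the same pitch but are spelled with different letter names
F## and G name the same pitch class
= G4


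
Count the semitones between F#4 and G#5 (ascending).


Reasoning:
Absolute semitone position = octave×12 + chromatic position
F#4: 4×12 + 6 = 54
G#5: 5×12 + 8 = 68
Difference = 68 - 54 = 14
= 14 semitones


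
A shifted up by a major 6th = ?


Reasoning:
major 6th: 6 letter names, 9 semitones
Letter: A + 5 → F
Pitch: A + 9 semitones, spelled as an F → F#
= F#


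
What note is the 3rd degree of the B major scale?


Reasoning:
Major scale pattern: W-W-H-W-W-W-H (2-2-1-2-2-2-1 semitones)
Starting from B:
  B + 2 semitones → C#
  C# + 2 semitones → D#
  D# + 1 semitone → E
  E + 2 semitones → F#
  F# + 2 semitones → G#
  G# + 2 semitones → A#
  A# + 1 semitone → B
Scale: B C# D# E F# G# A#
Degree 3 = D#


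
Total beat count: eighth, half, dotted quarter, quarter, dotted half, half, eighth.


Beat values:
  eighth = 0.5 beats
  half = 2 beats
  dotted quarter = 1.5 beats
  quarter = 1 beat
  dotted half = 3 beats
  half = 2 beats
  eighth = 0.5 beats
Sum = 0.5 + 2 + 1.5 + 1 + 3 + 2 + 0.5
= 10.5 beats


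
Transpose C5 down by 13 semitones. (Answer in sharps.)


Solution.
C5: chromatic position 0 in octave 5 → absolute = 5×12 + 0 = 60
Transpose down 13: 60 - 13 = 47
47 = 3×12 + 11 → B in octave 3
Result = B3


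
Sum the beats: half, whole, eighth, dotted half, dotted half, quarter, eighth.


Working:
Beat values:
  half = 2 beats
  whole = 4 beats
  eighth = 0.5 beats
  dotted half = 3 beats
  dotted half = 3 beats
  quarter = 1 beat
  eighth = 0.5 beats
Sum = 2 + 4 + 0.5 + 3 + 3 + 1 + 0.5
= 14 beats


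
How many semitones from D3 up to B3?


Solution.
Absolute semitone position = octave×12 + chromatic position
D3: 3×12 + 2 = 38
B3: 3×12 + 11 = 47
Difference = 47 - 38 = 9
= 9 semitones


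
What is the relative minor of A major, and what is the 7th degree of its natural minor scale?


The relative minor shares the major's key signature and starts on its 6th degree
6th degree = a major 6th above the tonic; a major 6th above A is F#
→ relative minor of A major is F# minor
F# natural minor scale: F# G# A B C# D E
= F# minor; 7th degree = E


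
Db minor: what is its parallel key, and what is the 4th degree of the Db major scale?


Step by step:
Parallel keys share the same tonic but differ in mode
Db minor → parallel is Db major
Db major scale: Db Eb F Gb Ab Bb C
= Db major; 4th degree = Gb


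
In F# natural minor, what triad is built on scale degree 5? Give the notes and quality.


F# natural minor scale: F# G# A B C# D E
Diatonic triad on degree 5 stacks scale notes 5, 7, 2: C# E G#
C#→E = 3 semitones; C#→G# = 7 semitones → minor triad
= C# E G# (minor)


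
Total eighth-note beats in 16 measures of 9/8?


Time signature 9/8: the bottom number 8 means the eighth note gets one count
The top number 9 means 9 eighth-note beats per measure
Total = 9 × 16 measures
= 144 eighth-note beats


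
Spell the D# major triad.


Step by step:
Major triad = root + major 3rd (4 semitones) + perfect 5th (7 semitones)
A triad on D# stacks thirds, so the chord tones use letter names D-F-A
Root: D#
Major 3rd above D#: F##
Perfect 5th above D#: A#
Chord = D# F## A#


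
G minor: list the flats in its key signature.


Step by step:
Flat minor keys: A(0), D(1), G(2), C(3), F(4), Bb(5), Eb(6), Ab(7)
G minor has 2 flats
Order of flats: Bb Eb Ab Db Gb Cb Fb → first 2: Bb, Eb
= Bb, Eb


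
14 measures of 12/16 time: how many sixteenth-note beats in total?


Let's work it out.
Time signature 12/16: the bottom number 16 means the sixteenth note gets one count
The top number 12 means 12 sixteenth-note beats per measure
Total = 12 × 14 measures
= 168 sixteenth-note beats


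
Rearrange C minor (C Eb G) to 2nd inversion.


Root position: C Eb G
2nd inversion: move root and 3rd up an octave
Bass note: G
Notes (bottom to top) = G C Eb


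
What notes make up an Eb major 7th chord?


Let's work it out.
Major 7th chord = root + major 3rd + perfect 5th + major 7th
Seventh chords stack in thirds, so the letter names are E-G-B-D
Root: Eb
Major 3rd above Eb: G
Perfect 5th above Eb: Bb
Major 7th above Eb: D
Chord = Eb G Bb D


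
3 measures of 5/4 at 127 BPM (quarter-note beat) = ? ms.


Quarter-note beat duration = 60000 / 127 ms
Beats per measure (5/4) = 5
One measure = 5 × 60000 / 127 = 300000 / 127 ms
3 measures = 3 × 300000 / 127 = 900000 / 127
= 7086.6 ms


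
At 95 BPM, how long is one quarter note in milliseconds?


Working:
One quarter-note beat = 60000 / BPM = 60000 / 95 ms
Duration = 60000 / 95
= 631.6 ms


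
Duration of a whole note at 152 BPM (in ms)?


One quarter-note beat = 60000 / BPM = 60000 / 152 ms
Whole note = 4 × quarter note
Duration = 4 × 60000 / 152 = 240000 / 152
= 1578.9 ms


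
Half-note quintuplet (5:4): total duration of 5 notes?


Reasoning:
Quintuplet: 5 notes occupy the space of 4 half notes
Space = 4 × 2 = 8 beats
Each quintuplet note = 8 / 5 = 8/5 beats
5 notes = 5 × 8/5 = 8
= 8 beats


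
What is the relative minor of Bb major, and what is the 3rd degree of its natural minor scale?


The relative minor shares the major's key signature and starts on its 6th degree
6th degree = a major 6th above the tonic; a major 6th above Bb is G
→ relative minor of Bb major is G minor
G natural minor scale: G A Bb C D Eb F
= G minor; 3rd degree = Bb


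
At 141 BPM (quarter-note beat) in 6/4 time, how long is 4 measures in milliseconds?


Quarter-note beat duration = 60000 / 141 ms
Beats per measure (6/4) = 6
One measure = 6 × 60000 / 141 = 360000 / 141 ms
4 measures = 4 × 360000 / 141 = 1440000 / 141
= 10212.8 ms


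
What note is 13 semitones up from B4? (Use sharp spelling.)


Let's work it out.
B4: chromatic position 11 in octave 4 → absolute = 4×12 + 11 = 59
Transpose up 13: 59 + 13 = 72
72 = 6×12 + 0 → C in octave 6
Result = C6


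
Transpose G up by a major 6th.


Working:
major 6th: 6 letter names, 9 semitones
Letter: G + 5 → E
Pitch: G + 9 semitones, spelled as an E → E
= E


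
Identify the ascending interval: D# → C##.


Reasoning:
Letter names: D → C spans 7 letter names → a 7th
Semitones: D# → C## = 11 half-steps
A 7th of 11 semitones is a major 7th
= major 7th


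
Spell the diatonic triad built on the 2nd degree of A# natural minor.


A# natural minor scale: A# B# C# D# E# F# G#
Diatonic triad on degree 2 stacks scale notes 2, 4, 6: B# D# F#
B#→D# = 3 semitones; B#→F# = 6 semitones → diminished triad
= B# D# F# (diminished)


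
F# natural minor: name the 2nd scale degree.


Natural minor scale pattern: W-H-W-W-H-W-W (2-1-2-2-1-2-2 semitones)
Starting from F#:
  F# + 2 semitones → G#
  G# + 1 semitone → A
  A + 2 semitones → B
  B + 2 semitones → C#
  C# + 1 semitone → D
  D + 2 semitones → E
  E + 2 semitones → F#
Scale: F# G# A B C# D E
Degree 2 = G#


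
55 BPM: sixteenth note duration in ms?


Let's work it out.
One quarter-note beat = 60000 / BPM = 60000 / 55 ms
Sixteenth note = 1/4 × quarter note
Duration = 1/4 × 60000 / 55 = 15000 / 55
= 272.7 ms


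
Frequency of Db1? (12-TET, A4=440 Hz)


Solution.
f = 440 × 2^(n/12) where n = semitones from A4
Db1: -44 semitones from A4
f = 440 × 2^(-44/12)
f = 34.65 Hz


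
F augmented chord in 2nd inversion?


Let's work it out.
Root position: F A C#
2nd inversion: move root and 3rd up an octave
Bass note: C#
Notes (bottom to top) = C# F A


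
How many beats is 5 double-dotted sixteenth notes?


Base sixteenth note = 1/4 beats
Dot 1 adds half the previous value: +1/8
Dot 2 adds half the previous value: +1/16
One double-dotted sixteenth = 1/4 + 1/8 + 1/16 = 7/16
5 of them = 5 × 7/16 = 35/16
= 35/16 beats


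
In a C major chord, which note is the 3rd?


Major triad = root + major 3rd (4 semitones) + perfect 5th (7 semitones)
A triad on C stacks thirds, so the chord tones use letter names C-E-G
Root: C
Major 3rd above C: E
Perfect 5th above C: G
The 3rd = E


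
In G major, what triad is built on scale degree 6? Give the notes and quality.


G major scale: G A B C D E F#
Diatonic triad on degree 6 stacks scale notes 6, 1, 3: E G B
E→G = 3 semitones; E→B = 7 semitones → minor triad
= E G B (minor)


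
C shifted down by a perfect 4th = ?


Reasoning:
perfect 4th: 4 letter names, 5 semitones
Letter: C - 3 → G
Pitch: C - 5 semitones, spelled as a G → G
= G


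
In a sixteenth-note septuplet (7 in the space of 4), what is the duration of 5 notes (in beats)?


Septuplet: 7 notes occupy the space of 4 sixteenth notes
Space = 4 × 1/4 = 1 beat
Each septuplet note = 1 / 7 = 1/7 beats
5 notes = 5 × 1/7 = 5/7
= 5/7 beats


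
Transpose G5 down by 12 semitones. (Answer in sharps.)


Step by step:
G5: chromatic position 7 in octave 5 → absolute = 5×12 + 7 = 67
Transpose down 12: 67 - 12 = 55
55 = 4×12 + 7 → G in octave 4
Result = G4


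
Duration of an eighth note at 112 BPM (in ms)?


Reasoning:
One quarter-note beat = 60000 / BPM = 60000 / 112 ms
Eighth note = 1/2 × quarter note
Duration = 1/2 × 60000 / 112 = 30000 / 112
= 267.9 ms


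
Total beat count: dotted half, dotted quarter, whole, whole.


Solution.
Beat values:
  dotted half = 3 beats
  dotted quarter = 1.5 beats
  whole = 4 beats
  whole = 4 beats
Sum = 3 + 1.5 + 4 + 4
= 12.5 beats


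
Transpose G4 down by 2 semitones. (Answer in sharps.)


Reasoning:
G4: chromatic position 7 in octave 4 → absolute = 4×12 + 7 = 55
Transpose down 2: 55 - 2 = 53
53 = 4×12 + 5 → F in octave 4
Result = F4


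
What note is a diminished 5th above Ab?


Working:
A 5th spans 5 letter names, so from A we land on E
A diminished 5th = 6 semitones above Ab
Spell E at that pitch: Ebb
= Ebb


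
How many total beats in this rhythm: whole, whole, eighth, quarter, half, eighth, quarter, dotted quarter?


Beat values:
  whole = 4 beats
  whole = 4 beats
  eighth = 0.5 beats
  quarter = 1 beat
  half = 2 beats
  eighth = 0.5 beats
  quarter = 1 beat
  dotted quarter = 1.5 beats
Sum = 4 + 4 + 0.5 + 1 + 2 + 0.5 + 1 + 1.5
= 14.5 beats


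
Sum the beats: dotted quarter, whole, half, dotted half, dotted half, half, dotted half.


Reasoning:
Beat values:
  dotted quarter = 1.5 beats
  whole = 4 beats
  half = 2 beats
  dotted half = 3 beats
  dotted half = 3 beats
  half = 2 beats
  dotted half = 3 beats
Sum = 1.5 + 4 + 2 + 3 + 3 + 2 + 3
= 18.5 beats


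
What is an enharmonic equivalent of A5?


Enharmonic notes sound the same pitch but are spelled with different letter names
A and Bbb name the same pitch class
= Bbb5


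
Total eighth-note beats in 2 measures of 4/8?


Let's work it out.
Time signature 4/8: the bottom number 8 means the eighth note gets one count
The top number 4 means 4 eighth-note beats per measure
Total = 4 × 2 measures
= 8 eighth-note beats


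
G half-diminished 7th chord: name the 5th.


Solution.
Half-diminished 7th chord = root + minor 3rd + diminished 5th + minor 7th
Seventh chords stack in thirds, so the letter names are G-B-D-F
Root: G
Minor 3rd above G: Bb
Diminished 5th above G: Db
Minor 7th above G: F
The 5th = Db


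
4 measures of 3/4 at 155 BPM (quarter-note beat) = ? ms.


Quarter-note beat duration = 60000 / 155 ms
Beats per measure (3/4) = 3
One measure = 3 × 60000 / 155 = 180000 / 155 ms
4 measures = 4 × 180000 / 155 = 720000 / 155
= 4645.2 ms


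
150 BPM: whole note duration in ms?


Step by step:
One quarter-note beat = 60000 / BPM = 60000 / 150 ms
Whole note = 4 × quarter note
Duration = 4 × 60000 / 150 = 240000 / 150
= 1600.0 ms


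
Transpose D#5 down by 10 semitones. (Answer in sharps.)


Working:
D#5: chromatic position 3 in octave 5 → absolute = 5×12 + 3 = 63
Transpose down 10: 63 - 10 = 53
53 = 4×12 + 5 → F in octave 4
Result = F4


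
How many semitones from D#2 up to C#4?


Solution.
Absolute semitone position = octave×12 + chromatic position
D#2: 2×12 + 3 = 27
C#4: 4×12 + 1 = 49
Difference = 49 - 27 = 22
= 22 semitones


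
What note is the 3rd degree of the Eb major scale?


Major scale pattern: W-W-H-W-W-W-H (2-2-1-2-2-2-1 semitones)
Starting from Eb:
  Eb + 2 semitones → F
  F + 2 semitones → G
  G + 1 semitone → Ab
  Ab + 2 semitones → Bb
  Bb + 2 semitones → C
  C + 2 semitones → D
  D + 1 semitone → Eb
Scale: Eb F G Ab Bb C D
Degree 3 = G


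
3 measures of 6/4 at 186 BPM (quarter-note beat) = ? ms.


Working:
Quarter-note beat duration = 60000 / 186 ms
Beats per measure (6/4) = 6
One measure = 6 × 60000 / 186 = 360000 / 186 ms
3 measures = 3 × 360000 / 186 = 1080000 / 186
= 5806.5 ms


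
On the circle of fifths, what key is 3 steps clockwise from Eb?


Step by step:
Each clockwise step on the circle of fifths moves up a perfect 5th
From Eb: Eb → Bb → F → C
= C


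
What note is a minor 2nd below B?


Working:
A 2nd spans 2 letter names, so from B we land on A
A minor 2nd = 1 semitone below B
Spell A at that pitch: A#
= A#


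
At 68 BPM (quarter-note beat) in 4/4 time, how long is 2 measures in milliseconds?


Quarter-note beat duration = 60000 / 68 ms
Beats per measure (4/4) = 4
One measure = 4 × 60000 / 68 = 240000 / 68 ms
2 measures = 2 × 240000 / 68 = 480000 / 68
= 7058.8 ms


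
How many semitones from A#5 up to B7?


Absolute semitone position = octave×12 + chromatic position
A#5: 5×12 + 10 = 70
B7: 7×12 + 11 = 95
Difference = 95 - 70 = 25
= 25 semitones


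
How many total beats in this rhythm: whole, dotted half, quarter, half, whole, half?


Solution.
Beat values:
  whole = 4 beats
  dotted half = 3 beats
  quarter = 1 beat
  half = 2 beats
  whole = 4 beats
  half = 2 beats
Sum = 4 + 3 + 1 + 2 + 4 + 2
= 16 beats


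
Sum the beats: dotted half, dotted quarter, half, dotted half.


Solution.
Beat values:
  dotted half = 3 beats
  dotted quarter = 1.5 beats
  half = 2 beats
  dotted half = 3 beats
Sum = 3 + 1.5 + 2 + 3
= 9.5 beats


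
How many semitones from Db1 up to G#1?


Step by step:
Absolute semitone position = octave×12 + chromatic position
Db1: 1×12 + 1 = 13
G#1: 1×12 + 8 = 20
Difference = 20 - 13 = 7
= 7 semitones


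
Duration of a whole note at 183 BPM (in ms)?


Working:
One quarter-note beat = 60000 / BPM = 60000 / 183 ms
Whole note = 4 × quarter note
Duration = 4 × 60000 / 183 = 240000 / 183
= 1311.5 ms


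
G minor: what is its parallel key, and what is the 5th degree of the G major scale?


Parallel keys share the same tonic but differ in mode
G minor → parallel is G major
G major scale: G A B C D E F#
= G major; 5th degree = D


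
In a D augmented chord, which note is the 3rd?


Step by step:
Augmented triad = root + major 3rd (4 semitones) + augmented 5th (8 semitones)
A triad on D stacks thirds, so the chord tones use letter names D-F-A
Root: D
Major 3rd above D: F#
Augmented 5th above D: A#
The 3rd = F#


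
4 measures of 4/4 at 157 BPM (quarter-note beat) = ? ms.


Step by step:
Quarter-note beat duration = 60000 / 157 ms
Beats per measure (4/4) = 4
One measure = 4 × 60000 / 157 = 240000 / 157 ms
4 measures = 4 × 240000 / 157 = 960000 / 157
= 6114.6 ms


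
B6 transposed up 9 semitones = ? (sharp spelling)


Working:
B6: chromatic position 11 in octave 6 → absolute = 6×12 + 11 = 83
Transpose up 9: 83 + 9 = 92
92 = 7×12 + 8 → G# in octave 7
Result = G#7


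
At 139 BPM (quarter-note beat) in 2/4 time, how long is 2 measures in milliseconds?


Quarter-note beat duration = 60000 / 139 ms
Beats per measure (2/4) = 2
One measure = 2 × 60000 / 139 = 120000 / 139 ms
2 measures = 2 × 120000 / 139 = 240000 / 139
= 1726.6 ms


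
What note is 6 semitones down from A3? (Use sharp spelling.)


A3: chromatic position 9 in octave 3 → absolute = 3×12 + 9 = 45
Transpose down 6: 45 - 6 = 39
39 = 3×12 + 3 → D# in octave 3
Result = D#3


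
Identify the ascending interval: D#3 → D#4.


Step by step:
Letter names: D → D spans 8 letter names → an octave
Semitones: D#3 → D#4 = 12 half-steps
An octave of 12 semitones is a perfect octave
= perfect octave


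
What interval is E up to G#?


Letter names: E → G spans 3 letter names → a 3rd
Semitones: E → G# = 4 half-steps
A 3rd of 4 semitones is a major 3rd
= major 3rd


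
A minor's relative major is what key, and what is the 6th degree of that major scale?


Reasoning:
The relative major shares the key signature and is a minor 3rd above the minor tonic
A minor 3rd above A is C
→ relative major of A minor is C major
C major scale: C D E F G A B
= C major; 6th degree = A


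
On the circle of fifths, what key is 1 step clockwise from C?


Each clockwise step on the circle of fifths moves up a perfect 5th
From C: C → G
= G


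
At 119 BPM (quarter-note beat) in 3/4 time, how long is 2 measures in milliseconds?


Let's work it out.
Quarter-note beat duration = 60000 / 119 ms
Beats per measure (3/4) = 3
One measure = 3 × 60000 / 119 = 180000 / 119 ms
2 measures = 2 × 180000 / 119 = 360000 / 119
= 3025.2 ms


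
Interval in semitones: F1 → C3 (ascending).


Absolute semitone position = octave×12 + chromatic position
F1: 1×12 + 5 = 17
C3: 3×12 + 0 = 36
Difference = 36 - 17 = 19
= 19 semitones


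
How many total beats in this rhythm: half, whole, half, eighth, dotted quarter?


Beat values:
  half = 2 beats
  whole = 4 beats
  half = 2 beats
  eighth = 0.5 beats
  dotted quarter = 1.5 beats
Sum = 2 + 4 + 2 + 0.5 + 1.5
= 10 beats


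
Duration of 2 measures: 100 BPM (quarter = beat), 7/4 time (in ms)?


Quarter-note beat duration = 60000 / 100 ms
Beats per measure (7/4) = 7
One measure = 7 × 60000 / 100 = 420000 / 100 ms
2 measures = 2 × 420000 / 100 = 840000 / 100
= 8400.0 ms


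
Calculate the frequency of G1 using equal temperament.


Working:
f = 440 × 2^(n/12) where n = semitones from A4
G1: -38 semitones from A4
f = 440 × 2^(-38/12)
f = 49.00 Hz


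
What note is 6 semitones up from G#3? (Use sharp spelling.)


Step by step:
G#3: chromatic position 8 in octave 3 → absolute = 3×12 + 8 = 44
Transpose up 6: 44 + 6 = 50
50 = 4×12 + 2 → D in octave 4
Result = D4


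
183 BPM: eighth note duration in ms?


One quarter-note beat = 60000 / BPM = 60000 / 183 ms
Eighth note = 1/2 × quarter note
Duration = 1/2 × 60000 / 183 = 30000 / 183
= 163.9 ms


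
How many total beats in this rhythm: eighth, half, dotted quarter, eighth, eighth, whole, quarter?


Solution.
Beat values:
  eighth = 0.5 beats
  half = 2 beats
  dotted quarter = 1.5 beats
  eighth = 0.5 beats
  eighth = 0.5 beats
  whole = 4 beats
  quarter = 1 beat
Sum = 0.5 + 2 + 1.5 + 0.5 + 0.5 + 4 + 1
= 10 beats


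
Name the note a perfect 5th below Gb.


A 5th spans 5 letter names, so from G we land on C
A perfect 5th = 7 semitones below Gb
Spell C at that pitch: Cb
= Cb


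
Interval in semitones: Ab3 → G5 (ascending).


Working:
Absolute semitone position = octave×12 + chromatic position
Ab3: 3×12 + 8 = 44
G5: 5×12 + 7 = 67
Difference = 67 - 44 = 23
= 23 semitones


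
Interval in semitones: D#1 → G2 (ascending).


Let's work it out.
Absolute semitone position = octave×12 + chromatic position
D#1: 1×12 + 3 = 15
G2: 2×12 + 7 = 31
Difference = 31 - 15 = 16
= 16 semitones


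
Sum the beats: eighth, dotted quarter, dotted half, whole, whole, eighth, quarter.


Working:
Beat values:
  eighth = 0.5 beats
  dotted quarter = 1.5 beats
  dotted half = 3 beats
  whole = 4 beats
  whole = 4 beats
  eighth = 0.5 beats
  quarter = 1 beat
Sum = 0.5 + 1.5 + 3 + 4 + 4 + 0.5 + 1
= 14.5 beats


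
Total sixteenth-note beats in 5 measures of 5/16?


Solution.
Time signature 5/16: the bottom number 16 means the sixteenth note gets one count
The top number 5 means 5 sixteenth-note beats per measure
Total = 5 × 5 measures
= 25 sixteenth-note beats


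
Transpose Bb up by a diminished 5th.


Working:
diminished 5th: 5 letter names, 6 semitones
Letter: B + 4 → F
Pitch: Bb + 6 semitones, spelled as an F → Fb
= Fb


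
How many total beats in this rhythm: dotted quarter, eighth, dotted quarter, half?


Working:
Beat values:
  dotted quarter = 1.5 beats
  eighth = 0.5 beats
  dotted quarter = 1.5 beats
  half = 2 beats
Sum = 1.5 + 0.5 + 1.5 + 2
= 5.5 beats


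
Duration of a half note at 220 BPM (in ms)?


One quarter-note beat = 60000 / BPM = 60000 / 220 ms
Half note = 2 × quarter note
Duration = 2 × 60000 / 220 = 120000 / 220
= 545.5 ms


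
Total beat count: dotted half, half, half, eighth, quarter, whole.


Beat values:
  dotted half = 3 beats
  half = 2 beats
  half = 2 beats
  eighth = 0.5 beats
  quarter = 1 beat
  whole = 4 beats
Sum = 3 + 2 + 2 + 0.5 + 1 + 4
= 12.5 beats


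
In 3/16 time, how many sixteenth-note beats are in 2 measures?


Time signature 3/16: the bottom number 16 means the sixteenth note gets one count
The top number 3 means 3 sixteenth-note beats per measure
Total = 3 × 2 measures
= 6 sixteenth-note beats


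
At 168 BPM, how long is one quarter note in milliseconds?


One quarter-note beat = 60000 / BPM = 60000 / 168 ms
Duration = 60000 / 168
= 357.1 ms


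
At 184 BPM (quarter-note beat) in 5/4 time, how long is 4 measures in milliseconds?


Step by step:
Quarter-note beat duration = 60000 / 184 ms
Beats per measure (5/4) = 5
One measure = 5 × 60000 / 184 = 300000 / 184 ms
4 measures = 4 × 300000 / 184 = 1200000 / 184
= 6521.7 ms


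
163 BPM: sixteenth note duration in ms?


Working:
One quarter-note beat = 60000 / BPM = 60000 / 163 ms
Sixteenth note = 1/4 × quarter note
Duration = 1/4 × 60000 / 163 = 15000 / 163
= 92.0 ms


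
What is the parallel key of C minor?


Solution.
Parallel keys share the same tonic but differ in mode
C minor → parallel is C major
= C major


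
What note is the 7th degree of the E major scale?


Reasoning:
Major scale pattern: W-W-H-W-W-W-H (2-2-1-2-2-2-1 semitones)
Starting from E:
  E + 2 semitones → F#
  F# + 2 semitones → G#
  G# + 1 semitone → A
  A + 2 semitones → B
  B + 2 semitones → C#
  C# + 2 semitones → D#
  D# + 1 semitone → E
Scale: E F# G# A B C# D#
Degree 7 = D#


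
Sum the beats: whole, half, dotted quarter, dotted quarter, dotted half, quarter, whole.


Reasoning:
Beat values:
  whole = 4 beats
  half = 2 beats
  dotted quarter = 1.5 beats
  dotted quarter = 1.5 beats
  dotted half = 3 beats
  quarter = 1 beat
  whole = 4 beats
Sum = 4 + 2 + 1.5 + 1.5 + 3 + 1 + 4
= 17 beats


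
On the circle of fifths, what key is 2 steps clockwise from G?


Solution.
Each clockwise step on the circle of fifths moves up a perfect 5th
From G: G → D → A
= A


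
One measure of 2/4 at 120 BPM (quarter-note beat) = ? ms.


Reasoning:
Quarter-note beat duration = 60000 / 120 ms
Beats per measure (2/4) = 2
One measure = 2 × 60000 / 120 = 120000 / 120 ms
= 1000.0 ms


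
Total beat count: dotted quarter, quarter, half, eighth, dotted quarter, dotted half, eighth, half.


Beat values:
  dotted quarter = 1.5 beats
  quarter = 1 beat
  half = 2 beats
  eighth = 0.5 beats
  dotted quarter = 1.5 beats
  dotted half = 3 beats
  eighth = 0.5 beats
  half = 2 beats
Sum = 1.5 + 1 + 2 + 0.5 + 1.5 + 3 + 0.5 + 2
= 12 beats


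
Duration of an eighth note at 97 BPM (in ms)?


Let's work it out.
One quarter-note beat = 60000 / BPM = 60000 / 97 ms
Eighth note = 1/2 × quarter note
Duration = 1/2 × 60000 / 97 = 30000 / 97
= 309.3 ms


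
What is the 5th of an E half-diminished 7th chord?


Half-diminished 7th chord = root + minor 3rd + diminished 5th + minor 7th
Seventh chords stack in thirds, so the letter names are E-G-B-D
Root: E
Minor 3rd above E: G
Diminished 5th above E: Bb
Minor 7th above E: D
The 5th = Bb


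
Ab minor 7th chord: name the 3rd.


Working:
Minor 7th chord = root + minor 3rd + perfect 5th + minor 7th
Seventh chords stack in thirds, so the letter names are A-C-E-G
Root: Ab
Minor 3rd above Ab: Cb
Perfect 5th above Ab: Eb
Minor 7th above Ab: Gb
The 3rd = Cb


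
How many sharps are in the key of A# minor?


Sharp minor keys follow the circle of fifths: A(0), E(1), B(2), F#(3), C#(4), G#(5), D#(6), A#(7)
A# minor has 7 sharps
Order of sharps: F# C# G# D# A# E# B# → first 7: F#, C#, G#, D#, A#, E#, B#
= 7 sharps


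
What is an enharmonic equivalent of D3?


Step by step:
Enharmonic notes sound the same pitch but are spelled with different letter names
D and Ebb name the same pitch class
= Ebb3


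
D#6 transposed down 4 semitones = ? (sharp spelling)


Working:
D#6: chromatic position 3 in octave 6 → absolute = 6×12 + 3 = 75
Transpose down 4: 75 - 4 = 71
71 = 5×12 + 11 → B in octave 5
Result = B5


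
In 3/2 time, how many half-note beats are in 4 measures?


Let's work it out.
Time signature 3/2: the bottom number 2 means the half note gets one count
The top number 3 means 3 half-note beats per measure
Total = 3 × 4 measures
= 12 half-note beats


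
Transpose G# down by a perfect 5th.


Working:
perfect 5th: 5 letter names, 7 semitones
Letter: G - 4 → C
Pitch: G# - 7 semitones, spelled as a C → C#
= C#


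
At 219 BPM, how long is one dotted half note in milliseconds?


One quarter-note beat = 60000 / BPM = 60000 / 219 ms
Dotted half note = 3 × quarter note
Duration = 3 × 60000 / 219 = 180000 / 219
= 821.9 ms


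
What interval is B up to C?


Working:
Letter names: B → C spans 2 letter names → a 2nd
Semitones: B → C = 1 half-step
A 2nd of 1 semitone is a minor 2nd
= minor 2nd


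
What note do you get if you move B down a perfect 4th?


Solution.
perfect 4th: 4 letter names, 5 semitones
Letter: B - 3 → F
Pitch: B - 5 semitones, spelled as an F → F#
= F#


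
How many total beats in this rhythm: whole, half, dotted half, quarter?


Let's work it out.
Beat values:
  whole = 4 beats
  half = 2 beats
  dotted half = 3 beats
  quarter = 1 beat
Sum = 4 + 2 + 3 + 1
= 10 beats


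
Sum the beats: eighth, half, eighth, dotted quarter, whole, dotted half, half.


Beat values:
  eighth = 0.5 beats
  half = 2 beats
  eighth = 0.5 beats
  dotted quarter = 1.5 beats
  whole = 4 beats
  dotted half = 3 beats
  half = 2 beats
Sum = 0.5 + 2 + 0.5 + 1.5 + 4 + 3 + 2
= 13.5 beats


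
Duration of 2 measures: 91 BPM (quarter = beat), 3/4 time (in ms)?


Reasoning:
Quarter-note beat duration = 60000 / 91 ms
Beats per measure (3/4) = 3
One measure = 3 × 60000 / 91 = 180000 / 91 ms
2 measures = 2 × 180000 / 91 = 360000 / 91
= 3956.0 ms


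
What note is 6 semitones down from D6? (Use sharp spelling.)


Reasoning:
D6: chromatic position 2 in octave 6 → absolute = 6×12 + 2 = 74
Transpose down 6: 74 - 6 = 68
68 = 5×12 + 8 → G# in octave 5
Result = G#5


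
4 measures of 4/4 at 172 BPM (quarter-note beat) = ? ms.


Working:
Quarter-note beat duration = 60000 / 172 ms
Beats per measure (4/4) = 4
One measure = 4 × 60000 / 172 = 240000 / 172 ms
4 measures = 4 × 240000 / 172 = 960000 / 172
= 5581.4 ms


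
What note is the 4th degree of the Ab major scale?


Major scale pattern: W-W-H-W-W-W-H (2-2-1-2-2-2-1 semitones)
Starting from Ab:
  Ab + 2 semitones → Bb
  Bb + 2 semitones → C
  C + 1 semitone → Db
  Db + 2 semitones → Eb
  Eb + 2 semitones → F
  F + 2 semitones → G
  G + 1 semitone → Ab
Scale: Ab Bb C Db Eb F G
Degree 4 = Db


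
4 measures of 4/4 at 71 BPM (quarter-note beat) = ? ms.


Step by step:
Quarter-note beat duration = 60000 / 71 ms
Beats per measure (4/4) = 4
One measure = 4 × 60000 / 71 = 240000 / 71 ms
4 measures = 4 × 240000 / 71 = 960000 / 71
= 13521.1 ms


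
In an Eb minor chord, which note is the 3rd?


Working:
Minor triad = root + minor 3rd (3 semitones) + perfect 5th (7 semitones)
A triad on Eb stacks thirds, so the chord tones use letter names E-G-B
Root: Eb
Minor 3rd above Eb: Gb
Perfect 5th above Eb: Bb
The 3rd = Gb


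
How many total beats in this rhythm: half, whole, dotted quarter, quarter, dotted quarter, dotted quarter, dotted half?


Let's work it out.
Beat values:
  half = 2 beats
  whole = 4 beats
  dotted quarter = 1.5 beats
  quarter = 1 beat
  dotted quarter = 1.5 beats
  dotted quarter = 1.5 beats
  dotted half = 3 beats
Sum = 2 + 4 + 1.5 + 1 + 1.5 + 1.5 + 3
= 14.5 beats
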